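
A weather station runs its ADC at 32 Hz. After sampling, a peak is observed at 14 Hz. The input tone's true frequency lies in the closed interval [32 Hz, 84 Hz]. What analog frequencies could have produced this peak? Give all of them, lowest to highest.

Frequencies that alias to 14 Hz are k·fs ± 14 Hz for integer k ≥ 0.
k=0: 14 Hz.
k=1: 18 Hz, 46 Hz.
k=2: 50 Hz, 78 Hz.
k=3: 82 Hz, 110 Hz.
k=4: 114 Hz, 142 Hz.
Within [32 Hz, 84 Hz]: 46 Hz, 50 Hz, 78 Hz, 82 Hz.

46 Hz, 50 Hz, 78 Hz, 82 Hz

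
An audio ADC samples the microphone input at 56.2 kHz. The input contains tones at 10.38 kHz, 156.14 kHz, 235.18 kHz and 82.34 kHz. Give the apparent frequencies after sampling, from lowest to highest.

10.38 kHz, 12.46 kHz, 26.14 kHz

fs/2 = 28.1 kHz.
10.38 kHz ≤ fs/2 = 28.1 kHz, passes unchanged.
156.14 kHz mod fs = 43.74 kHz.
43.74 kHz > fs/2 = 28.1 kHz, folds to fs − 43.74 kHz = 12.46 kHz.
235.18 kHz mod fs = 10.38 kHz.
10.38 kHz ≤ fs/2 = 28.1 kHz, appears at 10.38 kHz.
82.34 kHz mod fs = 26.14 kHz.
26.14 kHz ≤ fs/2 = 28.1 kHz, appears at 26.14 kHz.
Distinct values: {10.38 kHz, 12.46 kHz, 26.14 kHz}.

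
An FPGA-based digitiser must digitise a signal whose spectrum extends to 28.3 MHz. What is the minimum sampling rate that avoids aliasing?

56.6 MHz

Nyquist rate = 2 × 28.3 MHz = 56.6 MHz.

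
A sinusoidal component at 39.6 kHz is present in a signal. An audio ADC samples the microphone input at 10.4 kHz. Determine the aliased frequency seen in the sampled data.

39.6 kHz mod fs = 8.4 kHz.
8.4 kHz > fs/2 = 5.2 kHz, folds to fs − 8.4 kHz = 2 kHz.

2 kHz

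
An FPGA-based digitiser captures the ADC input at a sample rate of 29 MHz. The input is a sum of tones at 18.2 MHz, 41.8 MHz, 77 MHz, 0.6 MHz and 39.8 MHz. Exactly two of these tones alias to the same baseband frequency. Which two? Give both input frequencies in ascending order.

18.2 MHz, 39.8 MHz

fs/2 = 14.5 MHz.
18.2 MHz > fs/2 = 14.5 MHz, folds to fs − 18.2 MHz = 10.8 MHz.
41.8 MHz mod fs = 12.8 MHz.
12.8 MHz ≤ fs/2 = 14.5 MHz, appears at 12.8 MHz.
77 MHz mod fs = 19 MHz.
19 MHz > fs/2 = 14.5 MHz, folds to fs − 19 MHz = 10 MHz.
0.6 MHz ≤ fs/2 = 14.5 MHz, passes unchanged.
39.8 MHz mod fs = 10.8 MHz.
10.8 MHz ≤ fs/2 = 14.5 MHz, appears at 10.8 MHz.
18.2 MHz and 39.8 MHz both map to 10.8 MHz.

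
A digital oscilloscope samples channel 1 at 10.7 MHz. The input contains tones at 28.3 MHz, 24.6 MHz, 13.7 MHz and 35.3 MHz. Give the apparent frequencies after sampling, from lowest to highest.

3 MHz, 3.2 MHz, 3.8 MHz

fs/2 = 5.35 MHz.
28.3 MHz mod fs = 6.9 MHz.
6.9 MHz > fs/2 = 5.35 MHz, folds to fs − 6.9 MHz = 3.8 MHz.
24.6 MHz mod fs = 3.2 MHz.
3.2 MHz ≤ fs/2 = 5.35 MHz, appears at 3.2 MHz.
13.7 MHz mod fs = 3 MHz.
3 MHz ≤ fs/2 = 5.35 MHz, appears at 3 MHz.
35.3 MHz mod fs = 3.2 MHz.
3.2 MHz ≤ fs/2 = 5.35 MHz, appears at 3.2 MHz.
Distinct values: {3 MHz, 3.2 MHz, 3.8 MHz}.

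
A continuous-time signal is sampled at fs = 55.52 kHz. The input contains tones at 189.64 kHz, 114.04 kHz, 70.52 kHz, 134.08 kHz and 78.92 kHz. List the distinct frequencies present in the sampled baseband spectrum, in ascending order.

fs/2 = 27.76 kHz.
189.64 kHz mod fs = 23.08 kHz.
23.08 kHz ≤ fs/2 = 27.76 kHz, appears at 23.08 kHz.
114.04 kHz mod fs = 3 kHz.
3 kHz ≤ fs/2 = 27.76 kHz, appears at 3 kHz.
70.52 kHz mod fs = 15 kHz.
15 kHz ≤ fs/2 = 27.76 kHz, appears at 15 kHz.
134.08 kHz mod fs = 23.04 kHz.
23.04 kHz ≤ fs/2 = 27.76 kHz, appears at 23.04 kHz.
78.92 kHz mod fs = 23.4 kHz.
23.4 kHz ≤ fs/2 = 27.76 kHz, appears at 23.4 kHz.
Distinct values: {3 kHz, 15 kHz, 23.04 kHz, 23.08 kHz, 23.4 kHz}.

3 kHz, 15 kHz, 23.04 kHz, 23.08 kHz, 23.4 kHz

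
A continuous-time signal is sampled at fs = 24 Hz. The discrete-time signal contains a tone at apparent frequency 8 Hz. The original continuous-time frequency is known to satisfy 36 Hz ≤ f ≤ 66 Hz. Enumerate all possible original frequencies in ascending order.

Frequencies that alias to 8 Hz are k·fs ± 8 Hz for integer k ≥ 0.
k=0: 8 Hz.
k=1: 16 Hz, 32 Hz.
k=2: 40 Hz, 56 Hz.
k=3: 64 Hz, 80 Hz.
k=4: 88 Hz, 104 Hz.
Within [36 Hz, 66 Hz]: 40 Hz, 56 Hz, 64 Hz.

40 Hz, 56 Hz, 64 Hz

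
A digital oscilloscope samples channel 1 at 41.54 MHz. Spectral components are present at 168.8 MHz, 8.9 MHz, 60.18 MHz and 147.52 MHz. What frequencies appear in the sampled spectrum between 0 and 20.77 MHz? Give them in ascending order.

2.64 MHz, 8.9 MHz, 18.64 MHz

fs/2 = 20.77 MHz.
168.8 MHz mod fs = 2.64 MHz.
2.64 MHz ≤ fs/2 = 20.77 MHz, appears at 2.64 MHz.
8.9 MHz ≤ fs/2 = 20.77 MHz, passes unchanged.
60.18 MHz mod fs = 18.64 MHz.
18.64 MHz ≤ fs/2 = 20.77 MHz, appears at 18.64 MHz.
147.52 MHz mod fs = 22.9 MHz.
22.9 MHz > fs/2 = 20.77 MHz, folds to fs − 22.9 MHz = 18.64 MHz.
Distinct values: {2.64 MHz, 8.9 MHz, 18.64 MHz}.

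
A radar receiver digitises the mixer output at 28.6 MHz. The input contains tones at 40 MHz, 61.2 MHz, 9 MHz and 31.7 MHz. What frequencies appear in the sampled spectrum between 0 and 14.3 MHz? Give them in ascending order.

3.1 MHz, 4 MHz, 9 MHz, 11.4 MHz

fs/2 = 14.3 MHz.
40 MHz mod fs = 11.4 MHz.
11.4 MHz ≤ fs/2 = 14.3 MHz, appears at 11.4 MHz.
61.2 MHz mod fs = 4 MHz.
4 MHz ≤ fs/2 = 14.3 MHz, appears at 4 MHz.
9 MHz ≤ fs/2 = 14.3 MHz, passes unchanged.
31.7 MHz mod fs = 3.1 MHz.
3.1 MHz ≤ fs/2 = 14.3 MHz, appears at 3.1 MHz.
Distinct values: {3.1 MHz, 4 MHz, 9 MHz, 11.4 MHz}.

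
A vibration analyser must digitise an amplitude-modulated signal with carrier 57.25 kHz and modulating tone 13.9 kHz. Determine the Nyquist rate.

AM sidebands sit at fc ± fm = 43.35 kHz and 71.15 kHz.
Highest-frequency component: 71.15 kHz.
Nyquist rate = 2 × 71.15 kHz = 142.3 kHz.

142.3 kHz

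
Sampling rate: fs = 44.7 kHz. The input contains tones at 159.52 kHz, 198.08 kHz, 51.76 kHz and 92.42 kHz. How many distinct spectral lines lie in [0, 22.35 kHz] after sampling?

3

fs/2 = 22.35 kHz.
159.52 kHz mod fs = 25.42 kHz.
25.42 kHz > fs/2 = 22.35 kHz, folds to fs − 25.42 kHz = 19.28 kHz.
198.08 kHz mod fs = 19.28 kHz.
19.28 kHz ≤ fs/2 = 22.35 kHz, appears at 19.28 kHz.
51.76 kHz mod fs = 7.06 kHz.
7.06 kHz ≤ fs/2 = 22.35 kHz, appears at 7.06 kHz.
92.42 kHz mod fs = 3.02 kHz.
3.02 kHz ≤ fs/2 = 22.35 kHz, appears at 3.02 kHz.
Distinct values: {3.02 kHz, 7.06 kHz, 19.28 kHz} → 3.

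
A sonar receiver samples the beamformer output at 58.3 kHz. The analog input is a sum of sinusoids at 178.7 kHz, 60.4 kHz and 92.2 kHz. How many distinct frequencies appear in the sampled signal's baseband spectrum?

3

fs/2 = 29.15 kHz.
178.7 kHz mod fs = 3.8 kHz.
3.8 kHz ≤ fs/2 = 29.15 kHz, appears at 3.8 kHz.
60.4 kHz mod fs = 2.1 kHz.
2.1 kHz ≤ fs/2 = 29.15 kHz, appears at 2.1 kHz.
92.2 kHz mod fs = 33.9 kHz.
33.9 kHz > fs/2 = 29.15 kHz, folds to fs − 33.9 kHz = 24.4 kHz.
Distinct values: {2.1 kHz, 3.8 kHz, 24.4 kHz} → 3.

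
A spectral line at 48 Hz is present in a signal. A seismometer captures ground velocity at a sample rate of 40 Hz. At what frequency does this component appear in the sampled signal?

48 Hz mod fs = 8 Hz.
8 Hz ≤ fs/2 = 20 Hz, appears at 8 Hz.

8 Hz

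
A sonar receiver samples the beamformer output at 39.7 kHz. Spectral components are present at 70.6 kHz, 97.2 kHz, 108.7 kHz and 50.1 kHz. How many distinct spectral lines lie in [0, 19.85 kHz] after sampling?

3

fs/2 = 19.85 kHz.
70.6 kHz mod fs = 30.9 kHz.
30.9 kHz > fs/2 = 19.85 kHz, folds to fs − 30.9 kHz = 8.8 kHz.
97.2 kHz mod fs = 17.8 kHz.
17.8 kHz ≤ fs/2 = 19.85 kHz, appears at 17.8 kHz.
108.7 kHz mod fs = 29.3 kHz.
29.3 kHz > fs/2 = 19.85 kHz, folds to fs − 29.3 kHz = 10.4 kHz.
50.1 kHz mod fs = 10.4 kHz.
10.4 kHz ≤ fs/2 = 19.85 kHz, appears at 10.4 kHz.
Distinct values: {8.8 kHz, 10.4 kHz, 17.8 kHz} → 3.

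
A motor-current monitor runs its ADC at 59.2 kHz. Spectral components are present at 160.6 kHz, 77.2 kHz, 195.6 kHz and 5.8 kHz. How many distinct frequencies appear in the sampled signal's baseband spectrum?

3

fs/2 = 29.6 kHz.
160.6 kHz mod fs = 42.2 kHz.
42.2 kHz > fs/2 = 29.6 kHz, folds to fs − 42.2 kHz = 17 kHz.
77.2 kHz mod fs = 18 kHz.
18 kHz ≤ fs/2 = 29.6 kHz, appears at 18 kHz.
195.6 kHz mod fs = 18 kHz.
18 kHz ≤ fs/2 = 29.6 kHz, appears at 18 kHz.
5.8 kHz ≤ fs/2 = 29.6 kHz, passes unchanged.
Distinct values: {5.8 kHz, 17 kHz, 18 kHz} → 3.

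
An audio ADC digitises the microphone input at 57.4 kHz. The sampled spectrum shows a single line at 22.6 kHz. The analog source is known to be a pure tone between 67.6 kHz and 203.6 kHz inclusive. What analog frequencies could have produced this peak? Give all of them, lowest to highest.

80 kHz, 92.2 kHz, 137.4 kHz, 149.6 kHz, 194.8 kHz

Frequencies that alias to 22.6 kHz are k·fs ± 22.6 kHz for integer k ≥ 0.
k=0: 22.6 kHz.
k=1: 34.8 kHz, 80 kHz.
k=2: 92.2 kHz, 137.4 kHz.
k=3: 149.6 kHz, 194.8 kHz.
k=4: 207 kHz, 252.2 kHz.
Within [67.6 kHz, 203.6 kHz]: 80 kHz, 92.2 kHz, 137.4 kHz, 149.6 kHz, 194.8 kHz.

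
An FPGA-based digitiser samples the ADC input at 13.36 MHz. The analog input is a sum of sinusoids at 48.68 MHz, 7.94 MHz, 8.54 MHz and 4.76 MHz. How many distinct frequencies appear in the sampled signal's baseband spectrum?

fs/2 = 6.68 MHz.
48.68 MHz mod fs = 8.6 MHz.
8.6 MHz > fs/2 = 6.68 MHz, folds to fs − 8.6 MHz = 4.76 MHz.
7.94 MHz > fs/2 = 6.68 MHz, folds to fs − 7.94 MHz = 5.42 MHz.
8.54 MHz > fs/2 = 6.68 MHz, folds to fs − 8.54 MHz = 4.82 MHz.
4.76 MHz ≤ fs/2 = 6.68 MHz, passes unchanged.
Distinct values: {4.76 MHz, 4.82 MHz, 5.42 MHz} → 3.

3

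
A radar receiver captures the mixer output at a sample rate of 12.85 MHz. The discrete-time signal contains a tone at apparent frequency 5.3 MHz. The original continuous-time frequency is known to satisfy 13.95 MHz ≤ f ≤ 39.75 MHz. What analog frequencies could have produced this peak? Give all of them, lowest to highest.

Frequencies that alias to 5.3 MHz are k·fs ± 5.3 MHz for integer k ≥ 0.
k=0: 5.3 MHz.
k=1: 7.55 MHz, 18.15 MHz.
k=2: 20.4 MHz, 31 MHz.
k=3: 33.25 MHz, 43.85 MHz.
k=4: 46.1 MHz, 56.7 MHz.
Within [13.95 MHz, 39.75 MHz]: 18.15 MHz, 20.4 MHz, 31 MHz, 33.25 MHz.

18.15 MHz, 20.4 MHz, 31 MHz, 33.25 MHz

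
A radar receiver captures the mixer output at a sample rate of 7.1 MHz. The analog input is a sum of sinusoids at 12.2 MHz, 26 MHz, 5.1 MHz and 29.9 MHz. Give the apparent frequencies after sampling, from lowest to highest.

fs/2 = 3.55 MHz.
12.2 MHz mod fs = 5.1 MHz.
5.1 MHz > fs/2 = 3.55 MHz, folds to fs − 5.1 MHz = 2 MHz.
26 MHz mod fs = 4.7 MHz.
4.7 MHz > fs/2 = 3.55 MHz, folds to fs − 4.7 MHz = 2.4 MHz.
5.1 MHz > fs/2 = 3.55 MHz, folds to fs − 5.1 MHz = 2 MHz.
29.9 MHz mod fs = 1.5 MHz.
1.5 MHz ≤ fs/2 = 3.55 MHz, appears at 1.5 MHz.
Distinct values: {1.5 MHz, 2 MHz, 2.4 MHz}.

1.5 MHz, 2 MHz, 2.4 MHz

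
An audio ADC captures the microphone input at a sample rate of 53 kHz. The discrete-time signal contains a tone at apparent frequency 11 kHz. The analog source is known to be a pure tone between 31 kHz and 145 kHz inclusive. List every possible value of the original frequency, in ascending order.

Frequencies that alias to 11 kHz are k·fs ± 11 kHz for integer k ≥ 0.
k=0: 11 kHz.
k=1: 42 kHz, 64 kHz.
k=2: 95 kHz, 117 kHz.
k=3: 148 kHz, 170 kHz.
Within [31 kHz, 145 kHz]: 42 kHz, 64 kHz, 95 kHz, 117 kHz.

42 kHz, 64 kHz, 95 kHz, 117 kHz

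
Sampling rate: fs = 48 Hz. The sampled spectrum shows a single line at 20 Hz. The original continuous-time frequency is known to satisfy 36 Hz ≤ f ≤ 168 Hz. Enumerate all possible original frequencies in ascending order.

Frequencies that alias to 20 Hz are k·fs ± 20 Hz for integer k ≥ 0.
k=0: 20 Hz.
k=1: 28 Hz, 68 Hz.
k=2: 76 Hz, 116 Hz.
k=3: 124 Hz, 164 Hz.
k=4: 172 Hz, 212 Hz.
Within [36 Hz, 168 Hz]: 68 Hz, 76 Hz, 116 Hz, 124 Hz, 164 Hz.

68 Hz, 76 Hz, 116 Hz, 124 Hz, 164 Hz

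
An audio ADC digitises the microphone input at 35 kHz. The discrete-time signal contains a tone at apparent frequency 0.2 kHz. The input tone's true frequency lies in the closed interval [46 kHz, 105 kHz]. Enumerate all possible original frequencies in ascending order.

69.8 kHz, 70.2 kHz, 104.8 kHz

Frequencies that alias to 0.2 kHz are k·fs ± 0.2 kHz for integer k ≥ 0.
k=0: 0.2 kHz.
k=1: 34.8 kHz, 35.2 kHz.
k=2: 69.8 kHz, 70.2 kHz.
k=3: 104.8 kHz, 105.2 kHz.
k=4: 139.8 kHz, 140.2 kHz.
Within [46 kHz, 105 kHz]: 69.8 kHz, 70.2 kHz, 104.8 kHz.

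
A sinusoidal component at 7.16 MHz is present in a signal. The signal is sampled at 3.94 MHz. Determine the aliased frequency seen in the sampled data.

0.72 MHz

7.16 MHz mod fs = 3.22 MHz.
3.22 MHz > fs/2 = 1.97 MHz, folds to fs − 3.22 MHz = 0.72 MHz.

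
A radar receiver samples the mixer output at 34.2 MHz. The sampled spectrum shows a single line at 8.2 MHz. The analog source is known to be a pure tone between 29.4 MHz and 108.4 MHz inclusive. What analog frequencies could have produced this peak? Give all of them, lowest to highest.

42.4 MHz, 60.2 MHz, 76.6 MHz, 94.4 MHz

Frequencies that alias to 8.2 MHz are k·fs ± 8.2 MHz for integer k ≥ 0.
k=0: 8.2 MHz.
k=1: 26 MHz, 42.4 MHz.
k=2: 60.2 MHz, 76.6 MHz.
k=3: 94.4 MHz, 110.8 MHz.
k=4: 128.6 MHz, 145 MHz.
Within [29.4 MHz, 108.4 MHz]: 42.4 MHz, 60.2 MHz, 76.6 MHz, 94.4 MHz.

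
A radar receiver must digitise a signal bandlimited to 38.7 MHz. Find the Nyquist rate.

Nyquist rate = 2 × 38.7 MHz = 77.4 MHz.

77.4 MHz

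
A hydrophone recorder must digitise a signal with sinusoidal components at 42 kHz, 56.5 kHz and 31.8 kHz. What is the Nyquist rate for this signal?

Highest-frequency component: 56.5 kHz.
Nyquist rate = 2 × 56.5 kHz = 113 kHz.

113 kHz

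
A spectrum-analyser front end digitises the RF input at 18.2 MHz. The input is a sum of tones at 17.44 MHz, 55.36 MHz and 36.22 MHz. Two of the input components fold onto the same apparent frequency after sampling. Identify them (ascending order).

17.44 MHz, 55.36 MHz

fs/2 = 9.1 MHz.
17.44 MHz > fs/2 = 9.1 MHz, folds to fs − 17.44 MHz = 0.76 MHz.
55.36 MHz mod fs = 0.76 MHz.
0.76 MHz ≤ fs/2 = 9.1 MHz, appears at 0.76 MHz.
36.22 MHz mod fs = 18.02 MHz.
18.02 MHz > fs/2 = 9.1 MHz, folds to fs − 18.02 MHz = 0.18 MHz.
17.44 MHz and 55.36 MHz both map to 0.76 MHz.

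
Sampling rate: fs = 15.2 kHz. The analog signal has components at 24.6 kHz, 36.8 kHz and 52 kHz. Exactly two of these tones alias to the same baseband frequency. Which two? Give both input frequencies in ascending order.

fs/2 = 7.6 kHz.
24.6 kHz mod fs = 9.4 kHz.
9.4 kHz > fs/2 = 7.6 kHz, folds to fs − 9.4 kHz = 5.8 kHz.
36.8 kHz mod fs = 6.4 kHz.
6.4 kHz ≤ fs/2 = 7.6 kHz, appears at 6.4 kHz.
52 kHz mod fs = 6.4 kHz.
6.4 kHz ≤ fs/2 = 7.6 kHz, appears at 6.4 kHz.
36.8 kHz and 52 kHz both map to 6.4 kHz.

36.8 kHz, 52 kHz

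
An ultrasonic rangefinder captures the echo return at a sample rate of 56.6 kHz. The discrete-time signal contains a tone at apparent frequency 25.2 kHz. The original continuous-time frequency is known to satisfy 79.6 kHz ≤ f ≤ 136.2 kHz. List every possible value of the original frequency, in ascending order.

81.8 kHz, 88 kHz

Frequencies that alias to 25.2 kHz are k·fs ± 25.2 kHz for integer k ≥ 0.
k=0: 25.2 kHz.
k=1: 31.4 kHz, 81.8 kHz.
k=2: 88 kHz, 138.4 kHz.
k=3: 144.6 kHz, 195 kHz.
Within [79.6 kHz, 136.2 kHz]: 81.8 kHz, 88 kHz.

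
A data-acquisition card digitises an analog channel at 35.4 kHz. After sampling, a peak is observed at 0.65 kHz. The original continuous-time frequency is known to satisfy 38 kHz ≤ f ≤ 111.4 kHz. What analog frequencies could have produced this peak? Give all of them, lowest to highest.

70.15 kHz, 71.45 kHz, 105.55 kHz, 106.85 kHz

Frequencies that alias to 0.65 kHz are k·fs ± 0.65 kHz for integer k ≥ 0.
k=0: 0.65 kHz.
k=1: 34.75 kHz, 36.05 kHz.
k=2: 70.15 kHz, 71.45 kHz.
k=3: 105.55 kHz, 106.85 kHz.
k=4: 140.95 kHz, 142.25 kHz.
Within [38 kHz, 111.4 kHz]: 70.15 kHz, 71.45 kHz, 105.55 kHz, 106.85 kHz.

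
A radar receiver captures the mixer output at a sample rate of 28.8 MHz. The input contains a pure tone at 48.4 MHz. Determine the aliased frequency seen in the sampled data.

9.2 MHz

48.4 MHz mod fs = 19.6 MHz.
19.6 MHz > fs/2 = 14.4 MHz, folds to fs − 19.6 MHz = 9.2 MHz.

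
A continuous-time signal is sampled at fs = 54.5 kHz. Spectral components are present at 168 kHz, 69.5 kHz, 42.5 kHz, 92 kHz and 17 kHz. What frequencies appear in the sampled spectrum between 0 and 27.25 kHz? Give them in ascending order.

4.5 kHz, 12 kHz, 15 kHz, 17 kHz

fs/2 = 27.25 kHz.
168 kHz mod fs = 4.5 kHz.
4.5 kHz ≤ fs/2 = 27.25 kHz, appears at 4.5 kHz.
69.5 kHz mod fs = 15 kHz.
15 kHz ≤ fs/2 = 27.25 kHz, appears at 15 kHz.
42.5 kHz > fs/2 = 27.25 kHz, folds to fs − 42.5 kHz = 12 kHz.
92 kHz mod fs = 37.5 kHz.
37.5 kHz > fs/2 = 27.25 kHz, folds to fs − 37.5 kHz = 17 kHz.
17 kHz ≤ fs/2 = 27.25 kHz, passes unchanged.
Distinct values: {4.5 kHz, 12 kHz, 15 kHz, 17 kHz}.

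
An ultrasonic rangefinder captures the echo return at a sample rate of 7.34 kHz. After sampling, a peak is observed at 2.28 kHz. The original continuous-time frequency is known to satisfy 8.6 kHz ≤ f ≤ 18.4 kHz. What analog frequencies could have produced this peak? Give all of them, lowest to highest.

9.62 kHz, 12.4 kHz, 16.96 kHz

Frequencies that alias to 2.28 kHz are k·fs ± 2.28 kHz for integer k ≥ 0.
k=0: 2.28 kHz.
k=1: 5.06 kHz, 9.62 kHz.
k=2: 12.4 kHz, 16.96 kHz.
k=3: 19.74 kHz, 24.3 kHz.
Within [8.6 kHz, 18.4 kHz]: 9.62 kHz, 12.4 kHz, 16.96 kHz.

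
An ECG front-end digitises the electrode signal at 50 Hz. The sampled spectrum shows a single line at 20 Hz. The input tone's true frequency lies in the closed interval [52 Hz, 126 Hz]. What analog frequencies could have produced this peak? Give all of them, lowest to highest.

Frequencies that alias to 20 Hz are k·fs ± 20 Hz for integer k ≥ 0.
k=0: 20 Hz.
k=1: 30 Hz, 70 Hz.
k=2: 80 Hz, 120 Hz.
k=3: 130 Hz, 170 Hz.
Within [52 Hz, 126 Hz]: 70 Hz, 80 Hz, 120 Hz.

70 Hz, 80 Hz, 120 Hz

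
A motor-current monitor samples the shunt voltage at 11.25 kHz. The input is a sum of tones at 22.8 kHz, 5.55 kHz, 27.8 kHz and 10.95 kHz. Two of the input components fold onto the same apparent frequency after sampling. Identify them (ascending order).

10.95 kHz, 22.8 kHz

fs/2 = 5.625 kHz.
22.8 kHz mod fs = 0.3 kHz.
0.3 kHz ≤ fs/2 = 5.625 kHz, appears at 0.3 kHz.
5.55 kHz ≤ fs/2 = 5.625 kHz, passes unchanged.
27.8 kHz mod fs = 5.3 kHz.
5.3 kHz ≤ fs/2 = 5.625 kHz, appears at 5.3 kHz.
10.95 kHz > fs/2 = 5.625 kHz, folds to fs − 10.95 kHz = 0.3 kHz.
10.95 kHz and 22.8 kHz both map to 0.3 kHz.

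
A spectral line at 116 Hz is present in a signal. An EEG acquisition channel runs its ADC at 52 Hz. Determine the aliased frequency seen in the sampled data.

12 Hz

116 Hz mod fs = 12 Hz.
12 Hz ≤ fs/2 = 26 Hz, appears at 12 Hz.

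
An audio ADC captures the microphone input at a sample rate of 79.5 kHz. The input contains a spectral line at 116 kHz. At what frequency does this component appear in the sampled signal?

116 kHz mod fs = 36.5 kHz.
36.5 kHz ≤ fs/2 = 39.75 kHz, appears at 36.5 kHz.

36.5 kHz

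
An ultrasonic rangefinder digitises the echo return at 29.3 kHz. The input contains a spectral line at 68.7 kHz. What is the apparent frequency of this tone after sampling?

68.7 kHz mod fs = 10.1 kHz.
10.1 kHz ≤ fs/2 = 14.65 kHz, appears at 10.1 kHz.

10.1 kHz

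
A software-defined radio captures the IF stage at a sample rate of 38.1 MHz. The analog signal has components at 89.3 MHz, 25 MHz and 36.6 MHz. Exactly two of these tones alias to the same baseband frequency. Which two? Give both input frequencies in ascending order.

25 MHz, 89.3 MHz

fs/2 = 19.05 MHz.
89.3 MHz mod fs = 13.1 MHz.
13.1 MHz ≤ fs/2 = 19.05 MHz, appears at 13.1 MHz.
25 MHz > fs/2 = 19.05 MHz, folds to fs − 25 MHz = 13.1 MHz.
36.6 MHz > fs/2 = 19.05 MHz, folds to fs − 36.6 MHz = 1.5 MHz.
25 MHz and 89.3 MHz both map to 13.1 MHz.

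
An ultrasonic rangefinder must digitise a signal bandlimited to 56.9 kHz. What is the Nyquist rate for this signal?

Nyquist rate = 2 × 56.9 kHz = 113.8 kHz.

113.8 kHz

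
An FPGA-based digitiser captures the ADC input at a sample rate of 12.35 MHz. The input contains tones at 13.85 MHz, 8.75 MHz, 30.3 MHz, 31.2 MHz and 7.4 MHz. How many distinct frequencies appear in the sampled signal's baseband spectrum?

fs/2 = 6.175 MHz.
13.85 MHz mod fs = 1.5 MHz.
1.5 MHz ≤ fs/2 = 6.175 MHz, appears at 1.5 MHz.
8.75 MHz > fs/2 = 6.175 MHz, folds to fs − 8.75 MHz = 3.6 MHz.
30.3 MHz mod fs = 5.6 MHz.
5.6 MHz ≤ fs/2 = 6.175 MHz, appears at 5.6 MHz.
31.2 MHz mod fs = 6.5 MHz.
6.5 MHz > fs/2 = 6.175 MHz, folds to fs − 6.5 MHz = 5.85 MHz.
7.4 MHz > fs/2 = 6.175 MHz, folds to fs − 7.4 MHz = 4.95 MHz.
Distinct values: {1.5 MHz, 3.6 MHz, 4.95 MHz, 5.6 MHz, 5.85 MHz} → 5.

5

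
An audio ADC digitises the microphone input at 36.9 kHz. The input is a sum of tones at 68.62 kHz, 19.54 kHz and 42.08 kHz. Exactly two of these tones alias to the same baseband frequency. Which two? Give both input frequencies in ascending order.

fs/2 = 18.45 kHz.
68.62 kHz mod fs = 31.72 kHz.
31.72 kHz > fs/2 = 18.45 kHz, folds to fs − 31.72 kHz = 5.18 kHz.
19.54 kHz > fs/2 = 18.45 kHz, folds to fs − 19.54 kHz = 17.36 kHz.
42.08 kHz mod fs = 5.18 kHz.
5.18 kHz ≤ fs/2 = 18.45 kHz, appears at 5.18 kHz.
42.08 kHz and 68.62 kHz both map to 5.18 kHz.

42.08 kHz, 68.62 kHz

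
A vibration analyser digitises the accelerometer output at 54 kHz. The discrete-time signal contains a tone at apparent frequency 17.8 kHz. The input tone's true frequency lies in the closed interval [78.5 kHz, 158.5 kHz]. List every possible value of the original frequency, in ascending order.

90.2 kHz, 125.8 kHz, 144.2 kHz

Frequencies that alias to 17.8 kHz are k·fs ± 17.8 kHz for integer k ≥ 0.
k=0: 17.8 kHz.
k=1: 36.2 kHz, 71.8 kHz.
k=2: 90.2 kHz, 125.8 kHz.
k=3: 144.2 kHz, 179.8 kHz.
k=4: 198.2 kHz, 233.8 kHz.
Within [78.5 kHz, 158.5 kHz]: 90.2 kHz, 125.8 kHz, 144.2 kHz.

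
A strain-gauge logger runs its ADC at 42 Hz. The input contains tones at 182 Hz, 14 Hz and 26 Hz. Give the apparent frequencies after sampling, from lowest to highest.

14 Hz, 16 Hz

fs/2 = 21 Hz.
182 Hz mod fs = 14 Hz.
14 Hz ≤ fs/2 = 21 Hz, appears at 14 Hz.
14 Hz ≤ fs/2 = 21 Hz, passes unchanged.
26 Hz > fs/2 = 21 Hz, folds to fs − 26 Hz = 16 Hz.
Distinct values: {14 Hz, 16 Hz}.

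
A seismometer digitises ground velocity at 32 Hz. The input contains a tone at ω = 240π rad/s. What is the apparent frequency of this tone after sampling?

8 Hz

ω = 240π rad/s → f = ω/(2π) = 120 Hz.
120 Hz mod fs = 24 Hz.
24 Hz > fs/2 = 16 Hz, folds to fs − 24 Hz = 8 Hz.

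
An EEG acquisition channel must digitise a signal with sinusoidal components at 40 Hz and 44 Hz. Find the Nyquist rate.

Highest-frequency component: 44 Hz.
Nyquist rate = 2 × 44 Hz = 88 Hz.

88 Hz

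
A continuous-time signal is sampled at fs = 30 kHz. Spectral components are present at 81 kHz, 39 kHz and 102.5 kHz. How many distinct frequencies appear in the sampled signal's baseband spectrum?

fs/2 = 15 kHz.
81 kHz mod fs = 21 kHz.
21 kHz > fs/2 = 15 kHz, folds to fs − 21 kHz = 9 kHz.
39 kHz mod fs = 9 kHz.
9 kHz ≤ fs/2 = 15 kHz, appears at 9 kHz.
102.5 kHz mod fs = 12.5 kHz.
12.5 kHz ≤ fs/2 = 15 kHz, appears at 12.5 kHz.
Distinct values: {9 kHz, 12.5 kHz} → 2.

2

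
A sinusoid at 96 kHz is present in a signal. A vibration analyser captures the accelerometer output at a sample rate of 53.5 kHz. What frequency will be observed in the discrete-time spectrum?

96 kHz mod fs = 42.5 kHz.
42.5 kHz > fs/2 = 26.75 kHz, folds to fs − 42.5 kHz = 11 kHz.

11 kHz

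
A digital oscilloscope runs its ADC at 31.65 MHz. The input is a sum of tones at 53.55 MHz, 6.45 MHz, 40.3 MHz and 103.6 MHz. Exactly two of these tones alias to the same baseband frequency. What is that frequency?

8.65 MHz

fs/2 = 15.825 MHz.
53.55 MHz mod fs = 21.9 MHz.
21.9 MHz > fs/2 = 15.825 MHz, folds to fs − 21.9 MHz = 9.75 MHz.
6.45 MHz ≤ fs/2 = 15.825 MHz, passes unchanged.
40.3 MHz mod fs = 8.65 MHz.
8.65 MHz ≤ fs/2 = 15.825 MHz, appears at 8.65 MHz.
103.6 MHz mod fs = 8.65 MHz.
8.65 MHz ≤ fs/2 = 15.825 MHz, appears at 8.65 MHz.
40.3 MHz and 103.6 MHz both map to 8.65 MHz.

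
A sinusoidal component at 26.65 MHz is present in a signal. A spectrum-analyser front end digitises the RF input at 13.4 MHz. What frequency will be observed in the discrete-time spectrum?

26.65 MHz mod fs = 13.25 MHz.
13.25 MHz > fs/2 = 6.7 MHz, folds to fs − 13.25 MHz = 0.15 MHz.

0.15 MHz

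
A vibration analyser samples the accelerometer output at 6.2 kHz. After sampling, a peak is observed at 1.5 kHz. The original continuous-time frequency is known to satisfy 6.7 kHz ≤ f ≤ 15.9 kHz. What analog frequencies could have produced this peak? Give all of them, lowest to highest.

7.7 kHz, 10.9 kHz, 13.9 kHz

Frequencies that alias to 1.5 kHz are k·fs ± 1.5 kHz for integer k ≥ 0.
k=0: 1.5 kHz.
k=1: 4.7 kHz, 7.7 kHz.
k=2: 10.9 kHz, 13.9 kHz.
k=3: 17.1 kHz, 20.1 kHz.
Within [6.7 kHz, 15.9 kHz]: 7.7 kHz, 10.9 kHz, 13.9 kHz.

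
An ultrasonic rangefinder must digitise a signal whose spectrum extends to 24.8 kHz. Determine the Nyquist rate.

49.6 kHz

Nyquist rate = 2 × 24.8 kHz = 49.6 kHz.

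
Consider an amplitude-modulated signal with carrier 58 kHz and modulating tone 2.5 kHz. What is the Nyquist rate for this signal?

AM sidebands sit at fc ± fm = 55.5 kHz and 60.5 kHz.
Highest-frequency component: 60.5 kHz.
Nyquist rate = 2 × 60.5 kHz = 121 kHz.

121 kHz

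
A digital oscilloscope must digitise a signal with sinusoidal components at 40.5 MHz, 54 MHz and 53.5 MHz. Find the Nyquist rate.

108 MHz

Highest-frequency component: 54 MHz.
Nyquist rate = 2 × 54 MHz = 108 MHz.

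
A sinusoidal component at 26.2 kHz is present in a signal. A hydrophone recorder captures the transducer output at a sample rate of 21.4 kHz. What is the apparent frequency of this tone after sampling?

4.8 kHz

26.2 kHz mod fs = 4.8 kHz.
4.8 kHz ≤ fs/2 = 10.7 kHz, appears at 4.8 kHz.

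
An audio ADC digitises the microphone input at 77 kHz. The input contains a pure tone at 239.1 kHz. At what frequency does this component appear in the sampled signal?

8.1 kHz

239.1 kHz mod fs = 8.1 kHz.
8.1 kHz ≤ fs/2 = 38.5 kHz, appears at 8.1 kHz.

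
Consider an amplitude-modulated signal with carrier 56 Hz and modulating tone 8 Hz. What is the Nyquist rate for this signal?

AM sidebands sit at fc ± fm = 48 Hz and 64 Hz.
Highest-frequency component: 64 Hz.
Nyquist rate = 2 × 64 Hz = 128 Hz.

128 Hz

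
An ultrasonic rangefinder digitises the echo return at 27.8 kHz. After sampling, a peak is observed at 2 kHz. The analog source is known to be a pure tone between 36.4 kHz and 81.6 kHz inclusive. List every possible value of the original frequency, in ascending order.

53.6 kHz, 57.6 kHz, 81.4 kHz

Frequencies that alias to 2 kHz are k·fs ± 2 kHz for integer k ≥ 0.
k=0: 2 kHz.
k=1: 25.8 kHz, 29.8 kHz.
k=2: 53.6 kHz, 57.6 kHz.
k=3: 81.4 kHz, 85.4 kHz.
k=4: 109.2 kHz, 113.2 kHz.
Within [36.4 kHz, 81.6 kHz]: 53.6 kHz, 57.6 kHz, 81.4 kHz.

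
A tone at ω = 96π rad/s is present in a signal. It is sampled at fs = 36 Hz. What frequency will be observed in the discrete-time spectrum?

ω = 96π rad/s → f = ω/(2π) = 48 Hz.
48 Hz mod fs = 12 Hz.
12 Hz ≤ fs/2 = 18 Hz, appears at 12 Hz.

12 Hz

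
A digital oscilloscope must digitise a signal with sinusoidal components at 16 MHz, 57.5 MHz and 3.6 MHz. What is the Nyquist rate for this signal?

115 MHz

Highest-frequency component: 57.5 MHz.
Nyquist rate = 2 × 57.5 MHz = 115 MHz.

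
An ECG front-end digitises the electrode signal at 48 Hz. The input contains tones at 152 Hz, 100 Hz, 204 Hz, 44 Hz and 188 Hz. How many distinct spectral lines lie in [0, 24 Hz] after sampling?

fs/2 = 24 Hz.
152 Hz mod fs = 8 Hz.
8 Hz ≤ fs/2 = 24 Hz, appears at 8 Hz.
100 Hz mod fs = 4 Hz.
4 Hz ≤ fs/2 = 24 Hz, appears at 4 Hz.
204 Hz mod fs = 12 Hz.
12 Hz ≤ fs/2 = 24 Hz, appears at 12 Hz.
44 Hz > fs/2 = 24 Hz, folds to fs − 44 Hz = 4 Hz.
188 Hz mod fs = 44 Hz.
44 Hz > fs/2 = 24 Hz, folds to fs − 44 Hz = 4 Hz.
Distinct values: {4 Hz, 8 Hz, 12 Hz} → 3.

3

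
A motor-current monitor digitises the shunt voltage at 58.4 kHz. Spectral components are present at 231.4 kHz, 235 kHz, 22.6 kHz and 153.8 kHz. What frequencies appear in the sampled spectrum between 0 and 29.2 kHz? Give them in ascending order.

1.4 kHz, 2.2 kHz, 21.4 kHz, 22.6 kHz

fs/2 = 29.2 kHz.
231.4 kHz mod fs = 56.2 kHz.
56.2 kHz > fs/2 = 29.2 kHz, folds to fs − 56.2 kHz = 2.2 kHz.
235 kHz mod fs = 1.4 kHz.
1.4 kHz ≤ fs/2 = 29.2 kHz, appears at 1.4 kHz.
22.6 kHz ≤ fs/2 = 29.2 kHz, passes unchanged.
153.8 kHz mod fs = 37 kHz.
37 kHz > fs/2 = 29.2 kHz, folds to fs − 37 kHz = 21.4 kHz.
Distinct values: {1.4 kHz, 2.2 kHz, 21.4 kHz, 22.6 kHz}.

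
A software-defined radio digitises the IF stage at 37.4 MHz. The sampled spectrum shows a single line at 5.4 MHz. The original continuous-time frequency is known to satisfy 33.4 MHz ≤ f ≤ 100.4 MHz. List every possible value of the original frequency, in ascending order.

42.8 MHz, 69.4 MHz, 80.2 MHz

Frequencies that alias to 5.4 MHz are k·fs ± 5.4 MHz for integer k ≥ 0.
k=0: 5.4 MHz.
k=1: 32 MHz, 42.8 MHz.
k=2: 69.4 MHz, 80.2 MHz.
k=3: 106.8 MHz, 117.6 MHz.
Within [33.4 MHz, 100.4 MHz]: 42.8 MHz, 69.4 MHz, 80.2 MHz.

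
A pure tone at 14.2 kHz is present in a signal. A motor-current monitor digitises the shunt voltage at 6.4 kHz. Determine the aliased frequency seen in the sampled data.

14.2 kHz mod fs = 1.4 kHz.
1.4 kHz ≤ fs/2 = 3.2 kHz, appears at 1.4 kHz.

1.4 kHz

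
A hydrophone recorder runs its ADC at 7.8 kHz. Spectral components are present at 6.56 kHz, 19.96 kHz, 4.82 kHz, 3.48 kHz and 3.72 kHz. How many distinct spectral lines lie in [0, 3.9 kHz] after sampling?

fs/2 = 3.9 kHz.
6.56 kHz > fs/2 = 3.9 kHz, folds to fs − 6.56 kHz = 1.24 kHz.
19.96 kHz mod fs = 4.36 kHz.
4.36 kHz > fs/2 = 3.9 kHz, folds to fs − 4.36 kHz = 3.44 kHz.
4.82 kHz > fs/2 = 3.9 kHz, folds to fs − 4.82 kHz = 2.98 kHz.
3.48 kHz ≤ fs/2 = 3.9 kHz, passes unchanged.
3.72 kHz ≤ fs/2 = 3.9 kHz, passes unchanged.
Distinct values: {1.24 kHz, 2.98 kHz, 3.44 kHz, 3.48 kHz, 3.72 kHz} → 5.

5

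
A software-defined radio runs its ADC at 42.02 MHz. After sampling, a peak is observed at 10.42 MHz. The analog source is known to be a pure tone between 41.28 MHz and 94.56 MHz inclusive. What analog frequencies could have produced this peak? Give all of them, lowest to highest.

52.44 MHz, 73.62 MHz, 94.46 MHz

Frequencies that alias to 10.42 MHz are k·fs ± 10.42 MHz for integer k ≥ 0.
k=0: 10.42 MHz.
k=1: 31.6 MHz, 52.44 MHz.
k=2: 73.62 MHz, 94.46 MHz.
k=3: 115.64 MHz, 136.48 MHz.
Within [41.28 MHz, 94.56 MHz]: 52.44 MHz, 73.62 MHz, 94.46 MHz.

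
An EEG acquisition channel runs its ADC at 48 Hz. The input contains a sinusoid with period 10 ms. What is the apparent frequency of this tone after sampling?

4 Hz

T = 10 ms → f = 1/T = 100 Hz.
100 Hz mod fs = 4 Hz.
4 Hz ≤ fs/2 = 24 Hz, appears at 4 Hz.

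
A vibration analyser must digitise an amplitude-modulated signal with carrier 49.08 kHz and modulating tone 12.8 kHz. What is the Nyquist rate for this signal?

AM sidebands sit at fc ± fm = 36.28 kHz and 61.88 kHz.
Highest-frequency component: 61.88 kHz.
Nyquist rate = 2 × 61.88 kHz = 123.76 kHz.

123.76 kHz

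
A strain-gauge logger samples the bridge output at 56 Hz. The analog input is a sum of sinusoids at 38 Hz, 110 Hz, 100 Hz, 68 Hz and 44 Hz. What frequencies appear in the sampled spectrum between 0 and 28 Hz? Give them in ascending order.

2 Hz, 12 Hz, 18 Hz

fs/2 = 28 Hz.
38 Hz > fs/2 = 28 Hz, folds to fs − 38 Hz = 18 Hz.
110 Hz mod fs = 54 Hz.
54 Hz > fs/2 = 28 Hz, folds to fs − 54 Hz = 2 Hz.
100 Hz mod fs = 44 Hz.
44 Hz > fs/2 = 28 Hz, folds to fs − 44 Hz = 12 Hz.
68 Hz mod fs = 12 Hz.
12 Hz ≤ fs/2 = 28 Hz, appears at 12 Hz.
44 Hz > fs/2 = 28 Hz, folds to fs − 44 Hz = 12 Hz.
Distinct values: {2 Hz, 12 Hz, 18 Hz}.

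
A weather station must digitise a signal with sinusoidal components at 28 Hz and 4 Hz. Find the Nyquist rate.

Highest-frequency component: 28 Hz.
Nyquist rate = 2 × 28 Hz = 56 Hz.

56 Hz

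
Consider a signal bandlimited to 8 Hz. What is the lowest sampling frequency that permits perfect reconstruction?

16 Hz

Nyquist rate = 2 × 8 Hz = 16 Hz.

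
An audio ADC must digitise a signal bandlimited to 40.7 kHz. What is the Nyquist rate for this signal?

Nyquist rate = 2 × 40.7 kHz = 81.4 kHz.

81.4 kHz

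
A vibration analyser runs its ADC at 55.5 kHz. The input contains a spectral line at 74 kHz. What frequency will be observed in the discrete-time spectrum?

18.5 kHz

74 kHz mod fs = 18.5 kHz.
18.5 kHz ≤ fs/2 = 27.75 kHz, appears at 18.5 kHz.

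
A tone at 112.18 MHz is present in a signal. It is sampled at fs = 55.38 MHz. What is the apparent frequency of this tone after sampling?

112.18 MHz mod fs = 1.42 MHz.
1.42 MHz ≤ fs/2 = 27.69 MHz, appears at 1.42 MHz.

1.42 MHz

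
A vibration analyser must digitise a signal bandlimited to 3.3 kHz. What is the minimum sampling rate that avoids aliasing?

Nyquist rate = 2 × 3.3 kHz = 6.6 kHz.

6.6 kHz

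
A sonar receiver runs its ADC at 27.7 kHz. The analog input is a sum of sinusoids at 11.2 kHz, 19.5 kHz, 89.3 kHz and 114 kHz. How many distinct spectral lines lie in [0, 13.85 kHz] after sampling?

4

fs/2 = 13.85 kHz.
11.2 kHz ≤ fs/2 = 13.85 kHz, passes unchanged.
19.5 kHz > fs/2 = 13.85 kHz, folds to fs − 19.5 kHz = 8.2 kHz.
89.3 kHz mod fs = 6.2 kHz.
6.2 kHz ≤ fs/2 = 13.85 kHz, appears at 6.2 kHz.
114 kHz mod fs = 3.2 kHz.
3.2 kHz ≤ fs/2 = 13.85 kHz, appears at 3.2 kHz.
Distinct values: {3.2 kHz, 6.2 kHz, 8.2 kHz, 11.2 kHz} → 4.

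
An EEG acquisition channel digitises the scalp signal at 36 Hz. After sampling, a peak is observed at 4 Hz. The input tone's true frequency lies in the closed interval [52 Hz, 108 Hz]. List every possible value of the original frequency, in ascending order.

Frequencies that alias to 4 Hz are k·fs ± 4 Hz for integer k ≥ 0.
k=0: 4 Hz.
k=1: 32 Hz, 40 Hz.
k=2: 68 Hz, 76 Hz.
k=3: 104 Hz, 112 Hz.
k=4: 140 Hz, 148 Hz.
Within [52 Hz, 108 Hz]: 68 Hz, 76 Hz, 104 Hz.

68 Hz, 76 Hz, 104 Hz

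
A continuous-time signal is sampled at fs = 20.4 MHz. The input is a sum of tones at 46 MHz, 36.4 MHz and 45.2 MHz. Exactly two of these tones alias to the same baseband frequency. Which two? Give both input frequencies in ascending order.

36.4 MHz, 45.2 MHz

fs/2 = 10.2 MHz.
46 MHz mod fs = 5.2 MHz.
5.2 MHz ≤ fs/2 = 10.2 MHz, appears at 5.2 MHz.
36.4 MHz mod fs = 16 MHz.
16 MHz > fs/2 = 10.2 MHz, folds to fs − 16 MHz = 4.4 MHz.
45.2 MHz mod fs = 4.4 MHz.
4.4 MHz ≤ fs/2 = 10.2 MHz, appears at 4.4 MHz.
36.4 MHz and 45.2 MHz both map to 4.4 MHz.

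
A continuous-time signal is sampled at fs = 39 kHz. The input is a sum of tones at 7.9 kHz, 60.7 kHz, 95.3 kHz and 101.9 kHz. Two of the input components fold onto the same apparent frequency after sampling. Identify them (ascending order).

fs/2 = 19.5 kHz.
7.9 kHz ≤ fs/2 = 19.5 kHz, passes unchanged.
60.7 kHz mod fs = 21.7 kHz.
21.7 kHz > fs/2 = 19.5 kHz, folds to fs − 21.7 kHz = 17.3 kHz.
95.3 kHz mod fs = 17.3 kHz.
17.3 kHz ≤ fs/2 = 19.5 kHz, appears at 17.3 kHz.
101.9 kHz mod fs = 23.9 kHz.
23.9 kHz > fs/2 = 19.5 kHz, folds to fs − 23.9 kHz = 15.1 kHz.
60.7 kHz and 95.3 kHz both map to 17.3 kHz.

60.7 kHz, 95.3 kHz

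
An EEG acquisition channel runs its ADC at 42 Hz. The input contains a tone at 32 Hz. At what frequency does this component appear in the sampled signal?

32 Hz > fs/2 = 21 Hz, folds to fs − 32 Hz = 10 Hz.

10 Hz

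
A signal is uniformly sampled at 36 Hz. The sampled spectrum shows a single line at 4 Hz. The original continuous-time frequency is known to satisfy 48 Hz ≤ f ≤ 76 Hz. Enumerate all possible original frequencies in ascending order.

Frequencies that alias to 4 Hz are k·fs ± 4 Hz for integer k ≥ 0.
k=0: 4 Hz.
k=1: 32 Hz, 40 Hz.
k=2: 68 Hz, 76 Hz.
k=3: 104 Hz, 112 Hz.
Within [48 Hz, 76 Hz]: 68 Hz, 76 Hz.

68 Hz, 76 Hz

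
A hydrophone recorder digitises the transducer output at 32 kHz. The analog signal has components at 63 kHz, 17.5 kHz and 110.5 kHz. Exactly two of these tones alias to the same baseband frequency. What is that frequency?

fs/2 = 16 kHz.
63 kHz mod fs = 31 kHz.
31 kHz > fs/2 = 16 kHz, folds to fs − 31 kHz = 1 kHz.
17.5 kHz > fs/2 = 16 kHz, folds to fs − 17.5 kHz = 14.5 kHz.
110.5 kHz mod fs = 14.5 kHz.
14.5 kHz ≤ fs/2 = 16 kHz, appears at 14.5 kHz.
17.5 kHz and 110.5 kHz both map to 14.5 kHz.

14.5 kHz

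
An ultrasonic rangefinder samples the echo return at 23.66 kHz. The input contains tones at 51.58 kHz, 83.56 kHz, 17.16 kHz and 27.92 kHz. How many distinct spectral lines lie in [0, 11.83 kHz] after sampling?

fs/2 = 11.83 kHz.
51.58 kHz mod fs = 4.26 kHz.
4.26 kHz ≤ fs/2 = 11.83 kHz, appears at 4.26 kHz.
83.56 kHz mod fs = 12.58 kHz.
12.58 kHz > fs/2 = 11.83 kHz, folds to fs − 12.58 kHz = 11.08 kHz.
17.16 kHz > fs/2 = 11.83 kHz, folds to fs − 17.16 kHz = 6.5 kHz.
27.92 kHz mod fs = 4.26 kHz.
4.26 kHz ≤ fs/2 = 11.83 kHz, appears at 4.26 kHz.
Distinct values: {4.26 kHz, 6.5 kHz, 11.08 kHz} → 3.

3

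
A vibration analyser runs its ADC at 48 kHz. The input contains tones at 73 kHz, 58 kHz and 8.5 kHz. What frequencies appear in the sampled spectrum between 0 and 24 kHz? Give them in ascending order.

8.5 kHz, 10 kHz, 23 kHz

fs/2 = 24 kHz.
73 kHz mod fs = 25 kHz.
25 kHz > fs/2 = 24 kHz, folds to fs − 25 kHz = 23 kHz.
58 kHz mod fs = 10 kHz.
10 kHz ≤ fs/2 = 24 kHz, appears at 10 kHz.
8.5 kHz ≤ fs/2 = 24 kHz, passes unchanged.
Distinct values: {8.5 kHz, 10 kHz, 23 kHz}.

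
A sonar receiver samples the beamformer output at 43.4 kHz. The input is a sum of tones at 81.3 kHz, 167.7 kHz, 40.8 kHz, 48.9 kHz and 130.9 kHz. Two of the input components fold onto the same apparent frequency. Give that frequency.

fs/2 = 21.7 kHz.
81.3 kHz mod fs = 37.9 kHz.
37.9 kHz > fs/2 = 21.7 kHz, folds to fs − 37.9 kHz = 5.5 kHz.
167.7 kHz mod fs = 37.5 kHz.
37.5 kHz > fs/2 = 21.7 kHz, folds to fs − 37.5 kHz = 5.9 kHz.
40.8 kHz > fs/2 = 21.7 kHz, folds to fs − 40.8 kHz = 2.6 kHz.
48.9 kHz mod fs = 5.5 kHz.
5.5 kHz ≤ fs/2 = 21.7 kHz, appears at 5.5 kHz.
130.9 kHz mod fs = 0.7 kHz.
0.7 kHz ≤ fs/2 = 21.7 kHz, appears at 0.7 kHz.
48.9 kHz and 81.3 kHz both map to 5.5 kHz.

5.5 kHz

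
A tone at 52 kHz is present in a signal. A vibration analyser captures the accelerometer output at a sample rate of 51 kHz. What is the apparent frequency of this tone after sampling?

52 kHz mod fs = 1 kHz.
1 kHz ≤ fs/2 = 25.5 kHz, appears at 1 kHz.

1 kHz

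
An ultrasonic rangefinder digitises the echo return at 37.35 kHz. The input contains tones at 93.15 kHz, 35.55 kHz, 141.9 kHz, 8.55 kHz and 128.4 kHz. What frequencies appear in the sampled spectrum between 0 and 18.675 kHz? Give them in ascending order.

1.8 kHz, 7.5 kHz, 8.55 kHz, 16.35 kHz, 18.45 kHz

fs/2 = 18.675 kHz.
93.15 kHz mod fs = 18.45 kHz.
18.45 kHz ≤ fs/2 = 18.675 kHz, appears at 18.45 kHz.
35.55 kHz > fs/2 = 18.675 kHz, folds to fs − 35.55 kHz = 1.8 kHz.
141.9 kHz mod fs = 29.85 kHz.
29.85 kHz > fs/2 = 18.675 kHz, folds to fs − 29.85 kHz = 7.5 kHz.
8.55 kHz ≤ fs/2 = 18.675 kHz, passes unchanged.
128.4 kHz mod fs = 16.35 kHz.
16.35 kHz ≤ fs/2 = 18.675 kHz, appears at 16.35 kHz.
Distinct values: {1.8 kHz, 7.5 kHz, 8.55 kHz, 16.35 kHz, 18.45 kHz}.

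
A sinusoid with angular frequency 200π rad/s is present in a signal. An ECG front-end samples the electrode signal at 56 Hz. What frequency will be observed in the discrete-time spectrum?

12 Hz

ω = 200π rad/s → f = ω/(2π) = 100 Hz.
100 Hz mod fs = 44 Hz.
44 Hz > fs/2 = 28 Hz, folds to fs − 44 Hz = 12 Hz.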